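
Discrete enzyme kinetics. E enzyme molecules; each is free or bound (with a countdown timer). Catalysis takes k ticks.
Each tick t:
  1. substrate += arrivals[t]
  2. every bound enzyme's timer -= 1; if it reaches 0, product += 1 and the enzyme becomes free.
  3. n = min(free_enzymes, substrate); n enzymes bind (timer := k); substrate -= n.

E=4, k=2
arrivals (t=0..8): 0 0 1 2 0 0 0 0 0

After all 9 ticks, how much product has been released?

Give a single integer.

Answer: 3

Derivation:
t=0: arr=0 -> substrate=0 bound=0 product=0
t=1: arr=0 -> substrate=0 bound=0 product=0
t=2: arr=1 -> substrate=0 bound=1 product=0
t=3: arr=2 -> substrate=0 bound=3 product=0
t=4: arr=0 -> substrate=0 bound=2 product=1
t=5: arr=0 -> substrate=0 bound=0 product=3
t=6: arr=0 -> substrate=0 bound=0 product=3
t=7: arr=0 -> substrate=0 bound=0 product=3
t=8: arr=0 -> substrate=0 bound=0 product=3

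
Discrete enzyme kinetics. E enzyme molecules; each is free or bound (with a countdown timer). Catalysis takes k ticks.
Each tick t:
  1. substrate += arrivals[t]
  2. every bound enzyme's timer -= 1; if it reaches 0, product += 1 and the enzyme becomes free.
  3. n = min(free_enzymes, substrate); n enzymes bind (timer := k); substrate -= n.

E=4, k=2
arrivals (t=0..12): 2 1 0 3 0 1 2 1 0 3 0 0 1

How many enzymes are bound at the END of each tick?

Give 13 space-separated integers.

t=0: arr=2 -> substrate=0 bound=2 product=0
t=1: arr=1 -> substrate=0 bound=3 product=0
t=2: arr=0 -> substrate=0 bound=1 product=2
t=3: arr=3 -> substrate=0 bound=3 product=3
t=4: arr=0 -> substrate=0 bound=3 product=3
t=5: arr=1 -> substrate=0 bound=1 product=6
t=6: arr=2 -> substrate=0 bound=3 product=6
t=7: arr=1 -> substrate=0 bound=3 product=7
t=8: arr=0 -> substrate=0 bound=1 product=9
t=9: arr=3 -> substrate=0 bound=3 product=10
t=10: arr=0 -> substrate=0 bound=3 product=10
t=11: arr=0 -> substrate=0 bound=0 product=13
t=12: arr=1 -> substrate=0 bound=1 product=13

Answer: 2 3 1 3 3 1 3 3 1 3 3 0 1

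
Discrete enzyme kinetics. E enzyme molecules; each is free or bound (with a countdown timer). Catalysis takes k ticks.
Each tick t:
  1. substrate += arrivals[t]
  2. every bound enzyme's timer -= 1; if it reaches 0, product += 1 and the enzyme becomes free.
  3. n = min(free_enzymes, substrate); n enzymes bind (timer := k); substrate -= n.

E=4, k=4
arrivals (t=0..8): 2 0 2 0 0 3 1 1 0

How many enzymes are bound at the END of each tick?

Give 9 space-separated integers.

Answer: 2 2 4 4 2 4 4 4 4

Derivation:
t=0: arr=2 -> substrate=0 bound=2 product=0
t=1: arr=0 -> substrate=0 bound=2 product=0
t=2: arr=2 -> substrate=0 bound=4 product=0
t=3: arr=0 -> substrate=0 bound=4 product=0
t=4: arr=0 -> substrate=0 bound=2 product=2
t=5: arr=3 -> substrate=1 bound=4 product=2
t=6: arr=1 -> substrate=0 bound=4 product=4
t=7: arr=1 -> substrate=1 bound=4 product=4
t=8: arr=0 -> substrate=1 bound=4 product=4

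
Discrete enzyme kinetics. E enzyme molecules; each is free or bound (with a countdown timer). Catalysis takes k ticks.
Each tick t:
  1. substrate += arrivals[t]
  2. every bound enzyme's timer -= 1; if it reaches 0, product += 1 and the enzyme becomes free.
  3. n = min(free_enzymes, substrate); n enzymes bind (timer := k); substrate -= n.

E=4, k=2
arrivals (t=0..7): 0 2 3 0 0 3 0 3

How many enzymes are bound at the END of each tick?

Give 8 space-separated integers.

t=0: arr=0 -> substrate=0 bound=0 product=0
t=1: arr=2 -> substrate=0 bound=2 product=0
t=2: arr=3 -> substrate=1 bound=4 product=0
t=3: arr=0 -> substrate=0 bound=3 product=2
t=4: arr=0 -> substrate=0 bound=1 product=4
t=5: arr=3 -> substrate=0 bound=3 product=5
t=6: arr=0 -> substrate=0 bound=3 product=5
t=7: arr=3 -> substrate=0 bound=3 product=8

Answer: 0 2 4 3 1 3 3 3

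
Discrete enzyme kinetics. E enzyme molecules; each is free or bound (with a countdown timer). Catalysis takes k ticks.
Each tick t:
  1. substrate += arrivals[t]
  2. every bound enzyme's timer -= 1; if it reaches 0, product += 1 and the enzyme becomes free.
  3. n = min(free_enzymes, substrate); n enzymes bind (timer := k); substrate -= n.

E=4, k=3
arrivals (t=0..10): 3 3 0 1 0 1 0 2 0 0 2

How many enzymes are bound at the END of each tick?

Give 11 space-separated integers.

t=0: arr=3 -> substrate=0 bound=3 product=0
t=1: arr=3 -> substrate=2 bound=4 product=0
t=2: arr=0 -> substrate=2 bound=4 product=0
t=3: arr=1 -> substrate=0 bound=4 product=3
t=4: arr=0 -> substrate=0 bound=3 product=4
t=5: arr=1 -> substrate=0 bound=4 product=4
t=6: arr=0 -> substrate=0 bound=1 product=7
t=7: arr=2 -> substrate=0 bound=3 product=7
t=8: arr=0 -> substrate=0 bound=2 product=8
t=9: arr=0 -> substrate=0 bound=2 product=8
t=10: arr=2 -> substrate=0 bound=2 product=10

Answer: 3 4 4 4 3 4 1 3 2 2 2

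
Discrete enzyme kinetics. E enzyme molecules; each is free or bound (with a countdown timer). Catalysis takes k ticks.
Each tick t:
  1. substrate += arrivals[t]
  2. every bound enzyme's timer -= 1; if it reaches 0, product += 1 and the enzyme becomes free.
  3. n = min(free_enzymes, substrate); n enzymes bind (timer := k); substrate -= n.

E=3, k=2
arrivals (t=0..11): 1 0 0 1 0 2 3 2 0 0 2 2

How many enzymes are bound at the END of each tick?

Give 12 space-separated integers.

t=0: arr=1 -> substrate=0 bound=1 product=0
t=1: arr=0 -> substrate=0 bound=1 product=0
t=2: arr=0 -> substrate=0 bound=0 product=1
t=3: arr=1 -> substrate=0 bound=1 product=1
t=4: arr=0 -> substrate=0 bound=1 product=1
t=5: arr=2 -> substrate=0 bound=2 product=2
t=6: arr=3 -> substrate=2 bound=3 product=2
t=7: arr=2 -> substrate=2 bound=3 product=4
t=8: arr=0 -> substrate=1 bound=3 product=5
t=9: arr=0 -> substrate=0 bound=2 product=7
t=10: arr=2 -> substrate=0 bound=3 product=8
t=11: arr=2 -> substrate=1 bound=3 product=9

Answer: 1 1 0 1 1 2 3 3 3 2 3 3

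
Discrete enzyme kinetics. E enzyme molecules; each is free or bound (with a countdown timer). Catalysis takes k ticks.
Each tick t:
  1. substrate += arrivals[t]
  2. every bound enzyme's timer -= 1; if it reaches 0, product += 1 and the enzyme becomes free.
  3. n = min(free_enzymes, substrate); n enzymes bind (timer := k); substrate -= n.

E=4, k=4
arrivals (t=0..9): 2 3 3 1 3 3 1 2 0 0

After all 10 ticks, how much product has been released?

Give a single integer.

t=0: arr=2 -> substrate=0 bound=2 product=0
t=1: arr=3 -> substrate=1 bound=4 product=0
t=2: arr=3 -> substrate=4 bound=4 product=0
t=3: arr=1 -> substrate=5 bound=4 product=0
t=4: arr=3 -> substrate=6 bound=4 product=2
t=5: arr=3 -> substrate=7 bound=4 product=4
t=6: arr=1 -> substrate=8 bound=4 product=4
t=7: arr=2 -> substrate=10 bound=4 product=4
t=8: arr=0 -> substrate=8 bound=4 product=6
t=9: arr=0 -> substrate=6 bound=4 product=8

Answer: 8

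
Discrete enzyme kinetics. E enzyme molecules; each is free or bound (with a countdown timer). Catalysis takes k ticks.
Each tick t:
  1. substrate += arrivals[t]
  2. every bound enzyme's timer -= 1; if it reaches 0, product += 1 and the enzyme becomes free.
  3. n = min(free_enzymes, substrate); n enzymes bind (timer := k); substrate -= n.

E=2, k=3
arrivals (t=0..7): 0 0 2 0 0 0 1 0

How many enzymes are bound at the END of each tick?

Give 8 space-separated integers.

Answer: 0 0 2 2 2 0 1 1

Derivation:
t=0: arr=0 -> substrate=0 bound=0 product=0
t=1: arr=0 -> substrate=0 bound=0 product=0
t=2: arr=2 -> substrate=0 bound=2 product=0
t=3: arr=0 -> substrate=0 bound=2 product=0
t=4: arr=0 -> substrate=0 bound=2 product=0
t=5: arr=0 -> substrate=0 bound=0 product=2
t=6: arr=1 -> substrate=0 bound=1 product=2
t=7: arr=0 -> substrate=0 bound=1 product=2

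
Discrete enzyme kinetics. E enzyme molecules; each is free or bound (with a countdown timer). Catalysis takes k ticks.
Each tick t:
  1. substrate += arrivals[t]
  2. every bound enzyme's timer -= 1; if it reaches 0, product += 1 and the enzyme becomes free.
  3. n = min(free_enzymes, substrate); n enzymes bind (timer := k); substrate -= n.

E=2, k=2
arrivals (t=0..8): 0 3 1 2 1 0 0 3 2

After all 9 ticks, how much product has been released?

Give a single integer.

t=0: arr=0 -> substrate=0 bound=0 product=0
t=1: arr=3 -> substrate=1 bound=2 product=0
t=2: arr=1 -> substrate=2 bound=2 product=0
t=3: arr=2 -> substrate=2 bound=2 product=2
t=4: arr=1 -> substrate=3 bound=2 product=2
t=5: arr=0 -> substrate=1 bound=2 product=4
t=6: arr=0 -> substrate=1 bound=2 product=4
t=7: arr=3 -> substrate=2 bound=2 product=6
t=8: arr=2 -> substrate=4 bound=2 product=6

Answer: 6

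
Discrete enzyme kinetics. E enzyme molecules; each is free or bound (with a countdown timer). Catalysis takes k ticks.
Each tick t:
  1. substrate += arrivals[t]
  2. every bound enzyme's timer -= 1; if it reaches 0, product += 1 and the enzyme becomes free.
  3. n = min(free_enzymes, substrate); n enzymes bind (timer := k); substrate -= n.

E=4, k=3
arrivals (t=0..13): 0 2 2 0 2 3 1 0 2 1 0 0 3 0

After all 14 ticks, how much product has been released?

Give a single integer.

t=0: arr=0 -> substrate=0 bound=0 product=0
t=1: arr=2 -> substrate=0 bound=2 product=0
t=2: arr=2 -> substrate=0 bound=4 product=0
t=3: arr=0 -> substrate=0 bound=4 product=0
t=4: arr=2 -> substrate=0 bound=4 product=2
t=5: arr=3 -> substrate=1 bound=4 product=4
t=6: arr=1 -> substrate=2 bound=4 product=4
t=7: arr=0 -> substrate=0 bound=4 product=6
t=8: arr=2 -> substrate=0 bound=4 product=8
t=9: arr=1 -> substrate=1 bound=4 product=8
t=10: arr=0 -> substrate=0 bound=3 product=10
t=11: arr=0 -> substrate=0 bound=1 product=12
t=12: arr=3 -> substrate=0 bound=4 product=12
t=13: arr=0 -> substrate=0 bound=3 product=13

Answer: 13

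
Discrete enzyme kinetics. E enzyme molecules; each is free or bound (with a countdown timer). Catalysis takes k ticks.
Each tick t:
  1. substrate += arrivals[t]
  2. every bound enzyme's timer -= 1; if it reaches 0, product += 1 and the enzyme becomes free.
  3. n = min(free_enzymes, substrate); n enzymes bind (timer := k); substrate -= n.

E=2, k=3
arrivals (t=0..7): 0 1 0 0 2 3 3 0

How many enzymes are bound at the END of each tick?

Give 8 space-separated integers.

t=0: arr=0 -> substrate=0 bound=0 product=0
t=1: arr=1 -> substrate=0 bound=1 product=0
t=2: arr=0 -> substrate=0 bound=1 product=0
t=3: arr=0 -> substrate=0 bound=1 product=0
t=4: arr=2 -> substrate=0 bound=2 product=1
t=5: arr=3 -> substrate=3 bound=2 product=1
t=6: arr=3 -> substrate=6 bound=2 product=1
t=7: arr=0 -> substrate=4 bound=2 product=3

Answer: 0 1 1 1 2 2 2 2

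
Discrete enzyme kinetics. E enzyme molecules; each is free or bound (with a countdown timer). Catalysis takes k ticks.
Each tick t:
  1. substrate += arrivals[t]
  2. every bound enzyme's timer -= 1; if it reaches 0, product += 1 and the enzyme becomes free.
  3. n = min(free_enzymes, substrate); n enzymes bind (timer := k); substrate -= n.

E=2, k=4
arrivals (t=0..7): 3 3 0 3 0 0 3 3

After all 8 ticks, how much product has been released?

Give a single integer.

t=0: arr=3 -> substrate=1 bound=2 product=0
t=1: arr=3 -> substrate=4 bound=2 product=0
t=2: arr=0 -> substrate=4 bound=2 product=0
t=3: arr=3 -> substrate=7 bound=2 product=0
t=4: arr=0 -> substrate=5 bound=2 product=2
t=5: arr=0 -> substrate=5 bound=2 product=2
t=6: arr=3 -> substrate=8 bound=2 product=2
t=7: arr=3 -> substrate=11 bound=2 product=2

Answer: 2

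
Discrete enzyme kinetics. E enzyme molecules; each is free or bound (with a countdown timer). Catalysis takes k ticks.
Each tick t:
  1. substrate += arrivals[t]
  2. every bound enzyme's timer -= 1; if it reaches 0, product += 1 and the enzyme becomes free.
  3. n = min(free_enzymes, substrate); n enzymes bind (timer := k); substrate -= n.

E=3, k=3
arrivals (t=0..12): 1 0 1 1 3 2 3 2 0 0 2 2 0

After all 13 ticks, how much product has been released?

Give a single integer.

t=0: arr=1 -> substrate=0 bound=1 product=0
t=1: arr=0 -> substrate=0 bound=1 product=0
t=2: arr=1 -> substrate=0 bound=2 product=0
t=3: arr=1 -> substrate=0 bound=2 product=1
t=4: arr=3 -> substrate=2 bound=3 product=1
t=5: arr=2 -> substrate=3 bound=3 product=2
t=6: arr=3 -> substrate=5 bound=3 product=3
t=7: arr=2 -> substrate=6 bound=3 product=4
t=8: arr=0 -> substrate=5 bound=3 product=5
t=9: arr=0 -> substrate=4 bound=3 product=6
t=10: arr=2 -> substrate=5 bound=3 product=7
t=11: arr=2 -> substrate=6 bound=3 product=8
t=12: arr=0 -> substrate=5 bound=3 product=9

Answer: 9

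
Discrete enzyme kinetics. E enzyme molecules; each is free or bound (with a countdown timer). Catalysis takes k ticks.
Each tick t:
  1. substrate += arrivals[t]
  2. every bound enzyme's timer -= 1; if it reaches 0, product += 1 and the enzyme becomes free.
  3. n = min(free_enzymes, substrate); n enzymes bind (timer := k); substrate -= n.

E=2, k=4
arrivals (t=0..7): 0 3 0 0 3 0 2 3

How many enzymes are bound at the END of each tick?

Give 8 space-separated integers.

Answer: 0 2 2 2 2 2 2 2

Derivation:
t=0: arr=0 -> substrate=0 bound=0 product=0
t=1: arr=3 -> substrate=1 bound=2 product=0
t=2: arr=0 -> substrate=1 bound=2 product=0
t=3: arr=0 -> substrate=1 bound=2 product=0
t=4: arr=3 -> substrate=4 bound=2 product=0
t=5: arr=0 -> substrate=2 bound=2 product=2
t=6: arr=2 -> substrate=4 bound=2 product=2
t=7: arr=3 -> substrate=7 bound=2 product=2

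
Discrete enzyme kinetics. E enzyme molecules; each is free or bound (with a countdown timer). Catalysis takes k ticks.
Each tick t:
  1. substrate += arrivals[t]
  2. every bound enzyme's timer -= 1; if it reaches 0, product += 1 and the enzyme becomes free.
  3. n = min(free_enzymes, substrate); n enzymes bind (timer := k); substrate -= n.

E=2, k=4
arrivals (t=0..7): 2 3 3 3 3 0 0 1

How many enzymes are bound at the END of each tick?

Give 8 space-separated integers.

t=0: arr=2 -> substrate=0 bound=2 product=0
t=1: arr=3 -> substrate=3 bound=2 product=0
t=2: arr=3 -> substrate=6 bound=2 product=0
t=3: arr=3 -> substrate=9 bound=2 product=0
t=4: arr=3 -> substrate=10 bound=2 product=2
t=5: arr=0 -> substrate=10 bound=2 product=2
t=6: arr=0 -> substrate=10 bound=2 product=2
t=7: arr=1 -> substrate=11 bound=2 product=2

Answer: 2 2 2 2 2 2 2 2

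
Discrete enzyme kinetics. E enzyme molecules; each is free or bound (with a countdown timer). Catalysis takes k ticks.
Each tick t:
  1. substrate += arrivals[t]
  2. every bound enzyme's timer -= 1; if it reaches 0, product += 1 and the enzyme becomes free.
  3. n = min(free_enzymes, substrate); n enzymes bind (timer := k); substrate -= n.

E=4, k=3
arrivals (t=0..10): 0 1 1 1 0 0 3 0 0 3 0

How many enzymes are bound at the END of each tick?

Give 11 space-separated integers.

Answer: 0 1 2 3 2 1 3 3 3 3 3

Derivation:
t=0: arr=0 -> substrate=0 bound=0 product=0
t=1: arr=1 -> substrate=0 bound=1 product=0
t=2: arr=1 -> substrate=0 bound=2 product=0
t=3: arr=1 -> substrate=0 bound=3 product=0
t=4: arr=0 -> substrate=0 bound=2 product=1
t=5: arr=0 -> substrate=0 bound=1 product=2
t=6: arr=3 -> substrate=0 bound=3 product=3
t=7: arr=0 -> substrate=0 bound=3 product=3
t=8: arr=0 -> substrate=0 bound=3 product=3
t=9: arr=3 -> substrate=0 bound=3 product=6
t=10: arr=0 -> substrate=0 bound=3 product=6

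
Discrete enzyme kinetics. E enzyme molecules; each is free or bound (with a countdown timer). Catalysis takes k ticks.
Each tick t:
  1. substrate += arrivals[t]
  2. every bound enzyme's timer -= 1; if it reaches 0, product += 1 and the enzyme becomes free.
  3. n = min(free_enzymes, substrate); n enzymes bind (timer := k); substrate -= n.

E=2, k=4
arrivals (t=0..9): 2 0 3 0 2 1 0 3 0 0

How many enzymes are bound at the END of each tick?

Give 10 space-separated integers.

Answer: 2 2 2 2 2 2 2 2 2 2

Derivation:
t=0: arr=2 -> substrate=0 bound=2 product=0
t=1: arr=0 -> substrate=0 bound=2 product=0
t=2: arr=3 -> substrate=3 bound=2 product=0
t=3: arr=0 -> substrate=3 bound=2 product=0
t=4: arr=2 -> substrate=3 bound=2 product=2
t=5: arr=1 -> substrate=4 bound=2 product=2
t=6: arr=0 -> substrate=4 bound=2 product=2
t=7: arr=3 -> substrate=7 bound=2 product=2
t=8: arr=0 -> substrate=5 bound=2 product=4
t=9: arr=0 -> substrate=5 bound=2 product=4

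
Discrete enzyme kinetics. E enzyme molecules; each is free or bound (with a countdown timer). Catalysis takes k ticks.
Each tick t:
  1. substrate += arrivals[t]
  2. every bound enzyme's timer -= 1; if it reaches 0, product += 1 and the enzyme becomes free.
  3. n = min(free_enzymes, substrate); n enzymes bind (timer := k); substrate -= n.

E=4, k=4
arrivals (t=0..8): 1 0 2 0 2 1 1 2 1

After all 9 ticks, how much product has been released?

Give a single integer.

Answer: 5

Derivation:
t=0: arr=1 -> substrate=0 bound=1 product=0
t=1: arr=0 -> substrate=0 bound=1 product=0
t=2: arr=2 -> substrate=0 bound=3 product=0
t=3: arr=0 -> substrate=0 bound=3 product=0
t=4: arr=2 -> substrate=0 bound=4 product=1
t=5: arr=1 -> substrate=1 bound=4 product=1
t=6: arr=1 -> substrate=0 bound=4 product=3
t=7: arr=2 -> substrate=2 bound=4 product=3
t=8: arr=1 -> substrate=1 bound=4 product=5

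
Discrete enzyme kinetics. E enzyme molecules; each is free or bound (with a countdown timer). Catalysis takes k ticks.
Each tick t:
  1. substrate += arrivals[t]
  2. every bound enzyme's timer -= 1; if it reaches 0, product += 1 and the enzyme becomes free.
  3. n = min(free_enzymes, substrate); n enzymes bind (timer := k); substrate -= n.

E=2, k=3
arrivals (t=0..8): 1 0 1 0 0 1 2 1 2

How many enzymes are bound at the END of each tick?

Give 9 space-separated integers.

t=0: arr=1 -> substrate=0 bound=1 product=0
t=1: arr=0 -> substrate=0 bound=1 product=0
t=2: arr=1 -> substrate=0 bound=2 product=0
t=3: arr=0 -> substrate=0 bound=1 product=1
t=4: arr=0 -> substrate=0 bound=1 product=1
t=5: arr=1 -> substrate=0 bound=1 product=2
t=6: arr=2 -> substrate=1 bound=2 product=2
t=7: arr=1 -> substrate=2 bound=2 product=2
t=8: arr=2 -> substrate=3 bound=2 product=3

Answer: 1 1 2 1 1 1 2 2 2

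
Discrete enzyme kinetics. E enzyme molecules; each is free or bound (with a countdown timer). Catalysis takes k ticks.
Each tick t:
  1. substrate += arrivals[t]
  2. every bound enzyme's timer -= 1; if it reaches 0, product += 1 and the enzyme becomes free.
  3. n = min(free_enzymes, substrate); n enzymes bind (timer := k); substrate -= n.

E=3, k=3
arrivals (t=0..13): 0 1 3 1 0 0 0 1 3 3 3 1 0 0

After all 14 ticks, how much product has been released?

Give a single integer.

Answer: 9

Derivation:
t=0: arr=0 -> substrate=0 bound=0 product=0
t=1: arr=1 -> substrate=0 bound=1 product=0
t=2: arr=3 -> substrate=1 bound=3 product=0
t=3: arr=1 -> substrate=2 bound=3 product=0
t=4: arr=0 -> substrate=1 bound=3 product=1
t=5: arr=0 -> substrate=0 bound=2 product=3
t=6: arr=0 -> substrate=0 bound=2 product=3
t=7: arr=1 -> substrate=0 bound=2 product=4
t=8: arr=3 -> substrate=1 bound=3 product=5
t=9: arr=3 -> substrate=4 bound=3 product=5
t=10: arr=3 -> substrate=6 bound=3 product=6
t=11: arr=1 -> substrate=5 bound=3 product=8
t=12: arr=0 -> substrate=5 bound=3 product=8
t=13: arr=0 -> substrate=4 bound=3 product=9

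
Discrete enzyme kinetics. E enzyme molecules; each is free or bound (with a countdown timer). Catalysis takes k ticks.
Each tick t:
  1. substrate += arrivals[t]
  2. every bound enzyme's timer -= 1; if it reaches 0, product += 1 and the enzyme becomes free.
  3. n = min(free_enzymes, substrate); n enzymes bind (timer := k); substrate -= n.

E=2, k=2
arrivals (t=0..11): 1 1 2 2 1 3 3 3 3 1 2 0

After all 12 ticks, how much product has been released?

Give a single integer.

Answer: 10

Derivation:
t=0: arr=1 -> substrate=0 bound=1 product=0
t=1: arr=1 -> substrate=0 bound=2 product=0
t=2: arr=2 -> substrate=1 bound=2 product=1
t=3: arr=2 -> substrate=2 bound=2 product=2
t=4: arr=1 -> substrate=2 bound=2 product=3
t=5: arr=3 -> substrate=4 bound=2 product=4
t=6: arr=3 -> substrate=6 bound=2 product=5
t=7: arr=3 -> substrate=8 bound=2 product=6
t=8: arr=3 -> substrate=10 bound=2 product=7
t=9: arr=1 -> substrate=10 bound=2 product=8
t=10: arr=2 -> substrate=11 bound=2 product=9
t=11: arr=0 -> substrate=10 bound=2 product=10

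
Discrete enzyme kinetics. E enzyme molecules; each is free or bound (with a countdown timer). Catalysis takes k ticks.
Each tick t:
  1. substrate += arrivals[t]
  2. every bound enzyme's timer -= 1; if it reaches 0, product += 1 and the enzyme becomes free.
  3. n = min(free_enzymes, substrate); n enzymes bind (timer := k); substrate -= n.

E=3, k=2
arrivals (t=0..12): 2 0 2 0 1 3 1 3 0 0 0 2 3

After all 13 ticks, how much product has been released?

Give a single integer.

Answer: 12

Derivation:
t=0: arr=2 -> substrate=0 bound=2 product=0
t=1: arr=0 -> substrate=0 bound=2 product=0
t=2: arr=2 -> substrate=0 bound=2 product=2
t=3: arr=0 -> substrate=0 bound=2 product=2
t=4: arr=1 -> substrate=0 bound=1 product=4
t=5: arr=3 -> substrate=1 bound=3 product=4
t=6: arr=1 -> substrate=1 bound=3 product=5
t=7: arr=3 -> substrate=2 bound=3 product=7
t=8: arr=0 -> substrate=1 bound=3 product=8
t=9: arr=0 -> substrate=0 bound=2 product=10
t=10: arr=0 -> substrate=0 bound=1 product=11
t=11: arr=2 -> substrate=0 bound=2 product=12
t=12: arr=3 -> substrate=2 bound=3 product=12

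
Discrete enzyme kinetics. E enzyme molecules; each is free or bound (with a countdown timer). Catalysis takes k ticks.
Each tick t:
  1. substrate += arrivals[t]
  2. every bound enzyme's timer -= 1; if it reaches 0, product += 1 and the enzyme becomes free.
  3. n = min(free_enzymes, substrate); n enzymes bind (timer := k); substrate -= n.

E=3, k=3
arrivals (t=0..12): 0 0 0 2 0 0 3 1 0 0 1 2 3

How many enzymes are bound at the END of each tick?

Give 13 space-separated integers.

t=0: arr=0 -> substrate=0 bound=0 product=0
t=1: arr=0 -> substrate=0 bound=0 product=0
t=2: arr=0 -> substrate=0 bound=0 product=0
t=3: arr=2 -> substrate=0 bound=2 product=0
t=4: arr=0 -> substrate=0 bound=2 product=0
t=5: arr=0 -> substrate=0 bound=2 product=0
t=6: arr=3 -> substrate=0 bound=3 product=2
t=7: arr=1 -> substrate=1 bound=3 product=2
t=8: arr=0 -> substrate=1 bound=3 product=2
t=9: arr=0 -> substrate=0 bound=1 product=5
t=10: arr=1 -> substrate=0 bound=2 product=5
t=11: arr=2 -> substrate=1 bound=3 product=5
t=12: arr=3 -> substrate=3 bound=3 product=6

Answer: 0 0 0 2 2 2 3 3 3 1 2 3 3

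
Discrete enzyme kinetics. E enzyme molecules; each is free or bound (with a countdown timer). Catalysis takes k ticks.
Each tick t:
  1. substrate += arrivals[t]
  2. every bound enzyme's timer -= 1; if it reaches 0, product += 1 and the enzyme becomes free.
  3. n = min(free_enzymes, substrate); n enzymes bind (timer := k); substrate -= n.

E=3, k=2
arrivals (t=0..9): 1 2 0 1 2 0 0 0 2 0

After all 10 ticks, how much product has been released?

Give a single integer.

t=0: arr=1 -> substrate=0 bound=1 product=0
t=1: arr=2 -> substrate=0 bound=3 product=0
t=2: arr=0 -> substrate=0 bound=2 product=1
t=3: arr=1 -> substrate=0 bound=1 product=3
t=4: arr=2 -> substrate=0 bound=3 product=3
t=5: arr=0 -> substrate=0 bound=2 product=4
t=6: arr=0 -> substrate=0 bound=0 product=6
t=7: arr=0 -> substrate=0 bound=0 product=6
t=8: arr=2 -> substrate=0 bound=2 product=6
t=9: arr=0 -> substrate=0 bound=2 product=6

Answer: 6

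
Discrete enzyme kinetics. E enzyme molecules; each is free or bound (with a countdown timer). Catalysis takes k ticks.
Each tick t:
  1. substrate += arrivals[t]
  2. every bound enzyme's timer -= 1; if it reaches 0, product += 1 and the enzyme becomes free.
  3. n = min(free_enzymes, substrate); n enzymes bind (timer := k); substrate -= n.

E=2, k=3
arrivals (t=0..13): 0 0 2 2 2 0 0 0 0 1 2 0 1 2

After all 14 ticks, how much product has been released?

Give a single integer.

t=0: arr=0 -> substrate=0 bound=0 product=0
t=1: arr=0 -> substrate=0 bound=0 product=0
t=2: arr=2 -> substrate=0 bound=2 product=0
t=3: arr=2 -> substrate=2 bound=2 product=0
t=4: arr=2 -> substrate=4 bound=2 product=0
t=5: arr=0 -> substrate=2 bound=2 product=2
t=6: arr=0 -> substrate=2 bound=2 product=2
t=7: arr=0 -> substrate=2 bound=2 product=2
t=8: arr=0 -> substrate=0 bound=2 product=4
t=9: arr=1 -> substrate=1 bound=2 product=4
t=10: arr=2 -> substrate=3 bound=2 product=4
t=11: arr=0 -> substrate=1 bound=2 product=6
t=12: arr=1 -> substrate=2 bound=2 product=6
t=13: arr=2 -> substrate=4 bound=2 product=6

Answer: 6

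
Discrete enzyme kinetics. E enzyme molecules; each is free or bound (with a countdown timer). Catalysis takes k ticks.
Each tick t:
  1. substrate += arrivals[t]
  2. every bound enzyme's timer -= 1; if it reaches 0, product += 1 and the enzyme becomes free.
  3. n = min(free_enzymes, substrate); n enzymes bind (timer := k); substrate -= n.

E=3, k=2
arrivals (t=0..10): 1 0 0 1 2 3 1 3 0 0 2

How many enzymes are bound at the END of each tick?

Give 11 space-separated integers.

t=0: arr=1 -> substrate=0 bound=1 product=0
t=1: arr=0 -> substrate=0 bound=1 product=0
t=2: arr=0 -> substrate=0 bound=0 product=1
t=3: arr=1 -> substrate=0 bound=1 product=1
t=4: arr=2 -> substrate=0 bound=3 product=1
t=5: arr=3 -> substrate=2 bound=3 product=2
t=6: arr=1 -> substrate=1 bound=3 product=4
t=7: arr=3 -> substrate=3 bound=3 product=5
t=8: arr=0 -> substrate=1 bound=3 product=7
t=9: arr=0 -> substrate=0 bound=3 product=8
t=10: arr=2 -> substrate=0 bound=3 product=10

Answer: 1 1 0 1 3 3 3 3 3 3 3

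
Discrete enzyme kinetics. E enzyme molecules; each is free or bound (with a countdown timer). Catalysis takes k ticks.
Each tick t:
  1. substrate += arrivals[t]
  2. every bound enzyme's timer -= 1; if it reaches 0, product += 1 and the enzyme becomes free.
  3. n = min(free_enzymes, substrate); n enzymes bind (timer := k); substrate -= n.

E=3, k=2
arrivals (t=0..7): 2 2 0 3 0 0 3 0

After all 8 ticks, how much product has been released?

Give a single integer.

t=0: arr=2 -> substrate=0 bound=2 product=0
t=1: arr=2 -> substrate=1 bound=3 product=0
t=2: arr=0 -> substrate=0 bound=2 product=2
t=3: arr=3 -> substrate=1 bound=3 product=3
t=4: arr=0 -> substrate=0 bound=3 product=4
t=5: arr=0 -> substrate=0 bound=1 product=6
t=6: arr=3 -> substrate=0 bound=3 product=7
t=7: arr=0 -> substrate=0 bound=3 product=7

Answer: 7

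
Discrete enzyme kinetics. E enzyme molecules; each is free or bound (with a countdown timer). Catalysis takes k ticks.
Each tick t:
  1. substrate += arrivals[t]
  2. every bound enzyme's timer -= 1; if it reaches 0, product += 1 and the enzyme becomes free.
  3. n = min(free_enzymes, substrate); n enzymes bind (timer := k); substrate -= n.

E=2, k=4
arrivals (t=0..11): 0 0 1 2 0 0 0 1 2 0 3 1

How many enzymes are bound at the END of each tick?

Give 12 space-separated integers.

t=0: arr=0 -> substrate=0 bound=0 product=0
t=1: arr=0 -> substrate=0 bound=0 product=0
t=2: arr=1 -> substrate=0 bound=1 product=0
t=3: arr=2 -> substrate=1 bound=2 product=0
t=4: arr=0 -> substrate=1 bound=2 product=0
t=5: arr=0 -> substrate=1 bound=2 product=0
t=6: arr=0 -> substrate=0 bound=2 product=1
t=7: arr=1 -> substrate=0 bound=2 product=2
t=8: arr=2 -> substrate=2 bound=2 product=2
t=9: arr=0 -> substrate=2 bound=2 product=2
t=10: arr=3 -> substrate=4 bound=2 product=3
t=11: arr=1 -> substrate=4 bound=2 product=4

Answer: 0 0 1 2 2 2 2 2 2 2 2 2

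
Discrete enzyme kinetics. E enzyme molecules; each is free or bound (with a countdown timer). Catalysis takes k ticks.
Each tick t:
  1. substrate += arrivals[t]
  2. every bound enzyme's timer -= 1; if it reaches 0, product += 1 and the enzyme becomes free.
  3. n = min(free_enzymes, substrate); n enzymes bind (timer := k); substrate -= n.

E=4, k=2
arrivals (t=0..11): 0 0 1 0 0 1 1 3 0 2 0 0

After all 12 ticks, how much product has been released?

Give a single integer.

t=0: arr=0 -> substrate=0 bound=0 product=0
t=1: arr=0 -> substrate=0 bound=0 product=0
t=2: arr=1 -> substrate=0 bound=1 product=0
t=3: arr=0 -> substrate=0 bound=1 product=0
t=4: arr=0 -> substrate=0 bound=0 product=1
t=5: arr=1 -> substrate=0 bound=1 product=1
t=6: arr=1 -> substrate=0 bound=2 product=1
t=7: arr=3 -> substrate=0 bound=4 product=2
t=8: arr=0 -> substrate=0 bound=3 product=3
t=9: arr=2 -> substrate=0 bound=2 product=6
t=10: arr=0 -> substrate=0 bound=2 product=6
t=11: arr=0 -> substrate=0 bound=0 product=8

Answer: 8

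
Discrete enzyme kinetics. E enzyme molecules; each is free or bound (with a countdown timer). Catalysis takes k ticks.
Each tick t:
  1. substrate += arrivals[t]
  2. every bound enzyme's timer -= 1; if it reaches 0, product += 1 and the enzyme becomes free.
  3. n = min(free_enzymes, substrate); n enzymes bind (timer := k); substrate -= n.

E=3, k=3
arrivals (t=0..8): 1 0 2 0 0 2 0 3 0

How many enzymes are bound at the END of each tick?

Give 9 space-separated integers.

Answer: 1 1 3 2 2 2 2 3 3

Derivation:
t=0: arr=1 -> substrate=0 bound=1 product=0
t=1: arr=0 -> substrate=0 bound=1 product=0
t=2: arr=2 -> substrate=0 bound=3 product=0
t=3: arr=0 -> substrate=0 bound=2 product=1
t=4: arr=0 -> substrate=0 bound=2 product=1
t=5: arr=2 -> substrate=0 bound=2 product=3
t=6: arr=0 -> substrate=0 bound=2 product=3
t=7: arr=3 -> substrate=2 bound=3 product=3
t=8: arr=0 -> substrate=0 bound=3 product=5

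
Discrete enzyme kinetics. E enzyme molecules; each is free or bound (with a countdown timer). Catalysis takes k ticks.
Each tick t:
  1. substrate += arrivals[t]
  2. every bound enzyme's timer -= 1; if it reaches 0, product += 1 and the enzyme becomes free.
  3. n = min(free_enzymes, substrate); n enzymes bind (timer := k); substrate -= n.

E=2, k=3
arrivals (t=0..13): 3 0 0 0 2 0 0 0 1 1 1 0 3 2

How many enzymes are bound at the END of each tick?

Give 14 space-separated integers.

t=0: arr=3 -> substrate=1 bound=2 product=0
t=1: arr=0 -> substrate=1 bound=2 product=0
t=2: arr=0 -> substrate=1 bound=2 product=0
t=3: arr=0 -> substrate=0 bound=1 product=2
t=4: arr=2 -> substrate=1 bound=2 product=2
t=5: arr=0 -> substrate=1 bound=2 product=2
t=6: arr=0 -> substrate=0 bound=2 product=3
t=7: arr=0 -> substrate=0 bound=1 product=4
t=8: arr=1 -> substrate=0 bound=2 product=4
t=9: arr=1 -> substrate=0 bound=2 product=5
t=10: arr=1 -> substrate=1 bound=2 product=5
t=11: arr=0 -> substrate=0 bound=2 product=6
t=12: arr=3 -> substrate=2 bound=2 product=7
t=13: arr=2 -> substrate=4 bound=2 product=7

Answer: 2 2 2 1 2 2 2 1 2 2 2 2 2 2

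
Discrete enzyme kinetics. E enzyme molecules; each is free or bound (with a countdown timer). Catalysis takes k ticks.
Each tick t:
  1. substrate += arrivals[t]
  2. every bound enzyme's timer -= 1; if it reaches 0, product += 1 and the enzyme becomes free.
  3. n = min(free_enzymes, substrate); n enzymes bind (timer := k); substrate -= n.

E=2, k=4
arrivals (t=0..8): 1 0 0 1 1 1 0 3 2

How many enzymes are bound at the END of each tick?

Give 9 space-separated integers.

t=0: arr=1 -> substrate=0 bound=1 product=0
t=1: arr=0 -> substrate=0 bound=1 product=0
t=2: arr=0 -> substrate=0 bound=1 product=0
t=3: arr=1 -> substrate=0 bound=2 product=0
t=4: arr=1 -> substrate=0 bound=2 product=1
t=5: arr=1 -> substrate=1 bound=2 product=1
t=6: arr=0 -> substrate=1 bound=2 product=1
t=7: arr=3 -> substrate=3 bound=2 product=2
t=8: arr=2 -> substrate=4 bound=2 product=3

Answer: 1 1 1 2 2 2 2 2 2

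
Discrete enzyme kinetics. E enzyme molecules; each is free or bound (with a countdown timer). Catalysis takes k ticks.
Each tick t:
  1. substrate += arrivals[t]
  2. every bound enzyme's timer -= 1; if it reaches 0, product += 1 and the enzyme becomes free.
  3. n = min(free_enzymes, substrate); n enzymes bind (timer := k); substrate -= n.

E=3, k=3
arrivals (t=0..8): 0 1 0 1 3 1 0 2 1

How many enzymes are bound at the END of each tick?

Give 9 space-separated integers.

Answer: 0 1 1 2 3 3 3 3 3

Derivation:
t=0: arr=0 -> substrate=0 bound=0 product=0
t=1: arr=1 -> substrate=0 bound=1 product=0
t=2: arr=0 -> substrate=0 bound=1 product=0
t=3: arr=1 -> substrate=0 bound=2 product=0
t=4: arr=3 -> substrate=1 bound=3 product=1
t=5: arr=1 -> substrate=2 bound=3 product=1
t=6: arr=0 -> substrate=1 bound=3 product=2
t=7: arr=2 -> substrate=1 bound=3 product=4
t=8: arr=1 -> substrate=2 bound=3 product=4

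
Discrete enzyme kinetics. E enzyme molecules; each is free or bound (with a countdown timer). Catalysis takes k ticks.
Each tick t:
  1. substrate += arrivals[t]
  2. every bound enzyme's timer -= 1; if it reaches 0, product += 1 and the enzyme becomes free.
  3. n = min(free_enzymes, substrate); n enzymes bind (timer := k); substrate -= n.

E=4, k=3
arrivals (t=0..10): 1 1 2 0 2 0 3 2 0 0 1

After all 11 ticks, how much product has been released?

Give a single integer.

Answer: 10

Derivation:
t=0: arr=1 -> substrate=0 bound=1 product=0
t=1: arr=1 -> substrate=0 bound=2 product=0
t=2: arr=2 -> substrate=0 bound=4 product=0
t=3: arr=0 -> substrate=0 bound=3 product=1
t=4: arr=2 -> substrate=0 bound=4 product=2
t=5: arr=0 -> substrate=0 bound=2 product=4
t=6: arr=3 -> substrate=1 bound=4 product=4
t=7: arr=2 -> substrate=1 bound=4 product=6
t=8: arr=0 -> substrate=1 bound=4 product=6
t=9: arr=0 -> substrate=0 bound=3 product=8
t=10: arr=1 -> substrate=0 bound=2 product=10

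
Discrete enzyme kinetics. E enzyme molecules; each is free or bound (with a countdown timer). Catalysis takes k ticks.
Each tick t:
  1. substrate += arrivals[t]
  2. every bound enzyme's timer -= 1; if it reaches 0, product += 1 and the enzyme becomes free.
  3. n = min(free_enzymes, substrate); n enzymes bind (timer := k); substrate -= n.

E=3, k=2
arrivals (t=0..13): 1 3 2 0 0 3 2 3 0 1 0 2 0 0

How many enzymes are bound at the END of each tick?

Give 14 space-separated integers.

Answer: 1 3 3 3 2 3 3 3 3 3 3 2 2 0

Derivation:
t=0: arr=1 -> substrate=0 bound=1 product=0
t=1: arr=3 -> substrate=1 bound=3 product=0
t=2: arr=2 -> substrate=2 bound=3 product=1
t=3: arr=0 -> substrate=0 bound=3 product=3
t=4: arr=0 -> substrate=0 bound=2 product=4
t=5: arr=3 -> substrate=0 bound=3 product=6
t=6: arr=2 -> substrate=2 bound=3 product=6
t=7: arr=3 -> substrate=2 bound=3 product=9
t=8: arr=0 -> substrate=2 bound=3 product=9
t=9: arr=1 -> substrate=0 bound=3 product=12
t=10: arr=0 -> substrate=0 bound=3 product=12
t=11: arr=2 -> substrate=0 bound=2 product=15
t=12: arr=0 -> substrate=0 bound=2 product=15
t=13: arr=0 -> substrate=0 bound=0 product=17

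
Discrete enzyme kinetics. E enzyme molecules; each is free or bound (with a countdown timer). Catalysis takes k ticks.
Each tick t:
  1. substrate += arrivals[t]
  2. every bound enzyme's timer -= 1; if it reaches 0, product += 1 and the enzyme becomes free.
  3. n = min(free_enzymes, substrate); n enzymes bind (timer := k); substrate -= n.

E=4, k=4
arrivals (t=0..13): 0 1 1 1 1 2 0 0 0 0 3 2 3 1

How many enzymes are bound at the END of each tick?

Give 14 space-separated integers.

Answer: 0 1 2 3 4 4 4 3 2 1 3 4 4 4

Derivation:
t=0: arr=0 -> substrate=0 bound=0 product=0
t=1: arr=1 -> substrate=0 bound=1 product=0
t=2: arr=1 -> substrate=0 bound=2 product=0
t=3: arr=1 -> substrate=0 bound=3 product=0
t=4: arr=1 -> substrate=0 bound=4 product=0
t=5: arr=2 -> substrate=1 bound=4 product=1
t=6: arr=0 -> substrate=0 bound=4 product=2
t=7: arr=0 -> substrate=0 bound=3 product=3
t=8: arr=0 -> substrate=0 bound=2 product=4
t=9: arr=0 -> substrate=0 bound=1 product=5
t=10: arr=3 -> substrate=0 bound=3 product=6
t=11: arr=2 -> substrate=1 bound=4 product=6
t=12: arr=3 -> substrate=4 bound=4 product=6
t=13: arr=1 -> substrate=5 bound=4 product=6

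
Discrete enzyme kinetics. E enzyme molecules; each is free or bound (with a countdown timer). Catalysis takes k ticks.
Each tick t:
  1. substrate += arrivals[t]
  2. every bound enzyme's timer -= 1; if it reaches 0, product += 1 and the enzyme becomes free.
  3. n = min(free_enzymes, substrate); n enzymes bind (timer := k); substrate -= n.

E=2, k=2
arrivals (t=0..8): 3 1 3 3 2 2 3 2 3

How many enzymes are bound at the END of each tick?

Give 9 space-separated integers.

Answer: 2 2 2 2 2 2 2 2 2

Derivation:
t=0: arr=3 -> substrate=1 bound=2 product=0
t=1: arr=1 -> substrate=2 bound=2 product=0
t=2: arr=3 -> substrate=3 bound=2 product=2
t=3: arr=3 -> substrate=6 bound=2 product=2
t=4: arr=2 -> substrate=6 bound=2 product=4
t=5: arr=2 -> substrate=8 bound=2 product=4
t=6: arr=3 -> substrate=9 bound=2 product=6
t=7: arr=2 -> substrate=11 bound=2 product=6
t=8: arr=3 -> substrate=12 bound=2 product=8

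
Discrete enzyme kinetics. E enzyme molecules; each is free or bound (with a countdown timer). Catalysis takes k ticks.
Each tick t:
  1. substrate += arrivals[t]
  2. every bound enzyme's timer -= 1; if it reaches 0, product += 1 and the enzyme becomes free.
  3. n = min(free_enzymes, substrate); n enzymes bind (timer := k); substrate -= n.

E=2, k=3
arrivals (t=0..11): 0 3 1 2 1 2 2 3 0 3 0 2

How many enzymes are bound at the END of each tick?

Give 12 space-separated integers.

Answer: 0 2 2 2 2 2 2 2 2 2 2 2

Derivation:
t=0: arr=0 -> substrate=0 bound=0 product=0
t=1: arr=3 -> substrate=1 bound=2 product=0
t=2: arr=1 -> substrate=2 bound=2 product=0
t=3: arr=2 -> substrate=4 bound=2 product=0
t=4: arr=1 -> substrate=3 bound=2 product=2
t=5: arr=2 -> substrate=5 bound=2 product=2
t=6: arr=2 -> substrate=7 bound=2 product=2
t=7: arr=3 -> substrate=8 bound=2 product=4
t=8: arr=0 -> substrate=8 bound=2 product=4
t=9: arr=3 -> substrate=11 bound=2 product=4
t=10: arr=0 -> substrate=9 bound=2 product=6
t=11: arr=2 -> substrate=11 bound=2 product=6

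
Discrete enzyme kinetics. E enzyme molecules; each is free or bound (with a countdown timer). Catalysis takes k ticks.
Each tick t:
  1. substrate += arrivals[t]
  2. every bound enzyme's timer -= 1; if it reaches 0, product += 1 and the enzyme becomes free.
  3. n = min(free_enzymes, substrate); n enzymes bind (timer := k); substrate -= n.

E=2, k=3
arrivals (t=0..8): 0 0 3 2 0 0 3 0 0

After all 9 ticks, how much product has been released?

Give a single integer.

Answer: 4

Derivation:
t=0: arr=0 -> substrate=0 bound=0 product=0
t=1: arr=0 -> substrate=0 bound=0 product=0
t=2: arr=3 -> substrate=1 bound=2 product=0
t=3: arr=2 -> substrate=3 bound=2 product=0
t=4: arr=0 -> substrate=3 bound=2 product=0
t=5: arr=0 -> substrate=1 bound=2 product=2
t=6: arr=3 -> substrate=4 bound=2 product=2
t=7: arr=0 -> substrate=4 bound=2 product=2
t=8: arr=0 -> substrate=2 bound=2 product=4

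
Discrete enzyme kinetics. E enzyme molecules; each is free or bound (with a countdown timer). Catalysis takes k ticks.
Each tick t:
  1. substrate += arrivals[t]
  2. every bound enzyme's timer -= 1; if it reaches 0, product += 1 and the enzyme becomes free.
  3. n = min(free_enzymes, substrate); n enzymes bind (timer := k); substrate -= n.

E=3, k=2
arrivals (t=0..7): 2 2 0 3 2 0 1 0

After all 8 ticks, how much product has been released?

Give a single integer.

t=0: arr=2 -> substrate=0 bound=2 product=0
t=1: arr=2 -> substrate=1 bound=3 product=0
t=2: arr=0 -> substrate=0 bound=2 product=2
t=3: arr=3 -> substrate=1 bound=3 product=3
t=4: arr=2 -> substrate=2 bound=3 product=4
t=5: arr=0 -> substrate=0 bound=3 product=6
t=6: arr=1 -> substrate=0 bound=3 product=7
t=7: arr=0 -> substrate=0 bound=1 product=9

Answer: 9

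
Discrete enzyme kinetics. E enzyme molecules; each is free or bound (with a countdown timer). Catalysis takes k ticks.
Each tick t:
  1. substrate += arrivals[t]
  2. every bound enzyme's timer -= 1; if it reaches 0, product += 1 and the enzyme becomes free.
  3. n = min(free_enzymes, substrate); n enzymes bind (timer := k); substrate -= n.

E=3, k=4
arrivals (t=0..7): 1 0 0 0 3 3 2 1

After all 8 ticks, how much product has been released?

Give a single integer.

Answer: 1

Derivation:
t=0: arr=1 -> substrate=0 bound=1 product=0
t=1: arr=0 -> substrate=0 bound=1 product=0
t=2: arr=0 -> substrate=0 bound=1 product=0
t=3: arr=0 -> substrate=0 bound=1 product=0
t=4: arr=3 -> substrate=0 bound=3 product=1
t=5: arr=3 -> substrate=3 bound=3 product=1
t=6: arr=2 -> substrate=5 bound=3 product=1
t=7: arr=1 -> substrate=6 bound=3 product=1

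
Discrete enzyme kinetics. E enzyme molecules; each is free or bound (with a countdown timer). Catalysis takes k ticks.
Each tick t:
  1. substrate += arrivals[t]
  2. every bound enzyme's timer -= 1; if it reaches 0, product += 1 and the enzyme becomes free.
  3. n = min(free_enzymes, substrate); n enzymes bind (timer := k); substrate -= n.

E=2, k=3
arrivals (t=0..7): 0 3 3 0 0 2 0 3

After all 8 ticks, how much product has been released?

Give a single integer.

t=0: arr=0 -> substrate=0 bound=0 product=0
t=1: arr=3 -> substrate=1 bound=2 product=0
t=2: arr=3 -> substrate=4 bound=2 product=0
t=3: arr=0 -> substrate=4 bound=2 product=0
t=4: arr=0 -> substrate=2 bound=2 product=2
t=5: arr=2 -> substrate=4 bound=2 product=2
t=6: arr=0 -> substrate=4 bound=2 product=2
t=7: arr=3 -> substrate=5 bound=2 product=4

Answer: 4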